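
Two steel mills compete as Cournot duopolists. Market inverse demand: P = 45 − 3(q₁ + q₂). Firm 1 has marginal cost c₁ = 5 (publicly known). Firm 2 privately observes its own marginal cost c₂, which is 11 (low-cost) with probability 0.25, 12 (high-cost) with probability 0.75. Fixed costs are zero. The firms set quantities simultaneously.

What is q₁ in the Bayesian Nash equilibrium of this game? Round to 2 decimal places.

5.19

Type-c best response for Firm 2: q₂(c) = (45 − c)/6 − q₁/2.
Firm 1 maximizes expected profit; its first-order condition is 45 − 6q₁ − 3E[q₂] − 5 = 0.
Substituting E[q₂] and solving: E[c₂] = 11.75, so q₁ = (45 − 2·5 + 11.75)/9 = 5.19444.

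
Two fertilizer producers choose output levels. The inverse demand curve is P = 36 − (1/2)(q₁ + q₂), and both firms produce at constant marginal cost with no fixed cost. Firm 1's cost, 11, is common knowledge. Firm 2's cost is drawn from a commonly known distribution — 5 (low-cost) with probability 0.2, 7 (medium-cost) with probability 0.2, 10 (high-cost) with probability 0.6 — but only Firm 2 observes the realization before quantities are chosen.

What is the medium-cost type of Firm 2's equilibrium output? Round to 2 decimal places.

Each type of Firm 2 best-responds to q₁; Firm 1 best-responds to the expected q₂ over Firm 2's types.
Firm 2 with cost c maximizes (36 − (1/2)(q₁+q₂) − c)·q₂, giving q₂(c) = (36 − c − (1/2)q₁).
E[c₂] = 0.2·5 + 0.2·7 + 0.6·10 = 8.4
Firm 1's FOC against E[q₂] yields q₁ = (36 − 2·11 + E[c₂])/(3/2) = (36 − 22 + 8.4)/(3/2) = 14.9333.
q₂(medium-cost) = (36 − 7 − (1/2)·14.9333) = 21.5333.

21.53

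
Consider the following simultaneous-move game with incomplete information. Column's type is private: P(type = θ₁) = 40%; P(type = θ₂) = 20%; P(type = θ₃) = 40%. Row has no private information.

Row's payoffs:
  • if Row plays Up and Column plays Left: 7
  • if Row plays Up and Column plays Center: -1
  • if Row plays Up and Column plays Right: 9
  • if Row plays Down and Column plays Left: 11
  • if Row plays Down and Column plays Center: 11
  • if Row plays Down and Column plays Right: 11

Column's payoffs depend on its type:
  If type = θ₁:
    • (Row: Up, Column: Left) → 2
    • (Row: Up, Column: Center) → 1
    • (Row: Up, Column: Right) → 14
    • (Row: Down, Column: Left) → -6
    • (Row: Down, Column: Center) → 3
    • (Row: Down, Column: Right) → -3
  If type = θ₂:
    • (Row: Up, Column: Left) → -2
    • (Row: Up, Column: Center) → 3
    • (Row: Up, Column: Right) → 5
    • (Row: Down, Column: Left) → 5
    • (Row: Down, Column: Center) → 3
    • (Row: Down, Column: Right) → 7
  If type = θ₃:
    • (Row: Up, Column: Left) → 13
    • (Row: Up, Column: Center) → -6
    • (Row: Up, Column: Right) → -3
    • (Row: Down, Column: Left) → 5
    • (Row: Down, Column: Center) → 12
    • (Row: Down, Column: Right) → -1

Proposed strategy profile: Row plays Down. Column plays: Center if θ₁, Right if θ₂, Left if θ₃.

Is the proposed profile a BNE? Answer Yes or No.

No

Row plays Down: E[Down] = 0.4·(11) + 0.2·(11) + 0.4·(11) = 11; E[Up] = 4.2. Best-responding. ✓
Column (type θ₁), facing Down: Left gives -6, Center gives 3, Right gives -3. Proposed Center is best. ✓
Column (type θ₂), facing Down: Left gives 5, Center gives 3, Right gives 7. Proposed Right is best. ✓
Column (type θ₃), facing Down: Left gives 5, Center gives 12, Right gives -1. Proposed Left is not best — profitable deviation exists. ✗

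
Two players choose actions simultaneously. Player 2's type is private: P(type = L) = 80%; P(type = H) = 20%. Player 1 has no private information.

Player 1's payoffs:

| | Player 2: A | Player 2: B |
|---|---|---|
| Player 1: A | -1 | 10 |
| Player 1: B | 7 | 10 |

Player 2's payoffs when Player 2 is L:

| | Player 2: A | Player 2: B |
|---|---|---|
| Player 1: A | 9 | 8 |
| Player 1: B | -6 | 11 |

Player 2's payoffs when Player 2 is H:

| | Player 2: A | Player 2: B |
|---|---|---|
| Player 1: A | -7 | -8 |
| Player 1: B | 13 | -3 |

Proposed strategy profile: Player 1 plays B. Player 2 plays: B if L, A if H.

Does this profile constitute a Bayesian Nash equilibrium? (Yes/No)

Yes

Player 1 plays B: E[B] = 0.8·(10) + 0.2·(7) = 9.4; E[A] = 7.8. Best-responding. ✓
Player 2 (type L), facing B: A gives -6, B gives 11. Proposed B is best. ✓
Player 2 (type H), facing B: A gives 13, B gives -3. Proposed A is best. ✓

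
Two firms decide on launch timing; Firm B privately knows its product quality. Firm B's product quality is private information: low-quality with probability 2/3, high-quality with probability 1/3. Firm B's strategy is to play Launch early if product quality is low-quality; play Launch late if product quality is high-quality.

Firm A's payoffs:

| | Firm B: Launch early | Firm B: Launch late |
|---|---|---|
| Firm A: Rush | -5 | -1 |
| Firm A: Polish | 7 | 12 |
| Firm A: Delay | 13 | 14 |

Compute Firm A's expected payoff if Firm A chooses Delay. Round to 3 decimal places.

E[Delay] = 2/3·13 + 1/3·14 = 26/3 + 14/3 = 40/3

13.333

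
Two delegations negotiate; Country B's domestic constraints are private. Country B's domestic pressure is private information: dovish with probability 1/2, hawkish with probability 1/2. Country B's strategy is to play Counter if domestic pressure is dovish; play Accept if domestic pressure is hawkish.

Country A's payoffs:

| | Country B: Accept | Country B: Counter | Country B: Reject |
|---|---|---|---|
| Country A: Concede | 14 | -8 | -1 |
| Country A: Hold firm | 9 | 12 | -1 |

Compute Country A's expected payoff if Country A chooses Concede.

3

Take the expectation over Country B's domestic pressure, weighting each type's action by its prior probability.
E[Concede] = 1/2·(-8) + 1/2·14 = (-4) + 7 = 3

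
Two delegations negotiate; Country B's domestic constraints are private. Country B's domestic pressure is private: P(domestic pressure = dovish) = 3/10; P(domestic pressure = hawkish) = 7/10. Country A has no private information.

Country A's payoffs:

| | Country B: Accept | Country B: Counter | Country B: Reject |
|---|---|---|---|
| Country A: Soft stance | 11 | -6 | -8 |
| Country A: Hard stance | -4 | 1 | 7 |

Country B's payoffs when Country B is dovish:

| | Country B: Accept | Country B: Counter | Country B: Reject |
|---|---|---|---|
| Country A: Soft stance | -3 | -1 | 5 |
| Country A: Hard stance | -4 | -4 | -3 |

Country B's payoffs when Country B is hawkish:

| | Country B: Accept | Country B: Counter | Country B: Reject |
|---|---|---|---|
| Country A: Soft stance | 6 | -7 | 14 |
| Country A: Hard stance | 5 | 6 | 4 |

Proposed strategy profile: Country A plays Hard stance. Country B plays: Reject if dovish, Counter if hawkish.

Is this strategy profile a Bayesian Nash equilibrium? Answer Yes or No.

Yes

Country A plays Hard stance: E[Hard stance] = 3/10·(7) + 7/10·(1) = 14/5; E[Soft stance] = -33/5. Best-responding. ✓
Country B (domestic pressure dovish), facing Hard stance: Accept gives -4, Counter gives -4, Reject gives -3. Proposed Reject is best. ✓
Country B (domestic pressure hawkish), facing Hard stance: Accept gives 5, Counter gives 6, Reject gives 4. Proposed Counter is best. ✓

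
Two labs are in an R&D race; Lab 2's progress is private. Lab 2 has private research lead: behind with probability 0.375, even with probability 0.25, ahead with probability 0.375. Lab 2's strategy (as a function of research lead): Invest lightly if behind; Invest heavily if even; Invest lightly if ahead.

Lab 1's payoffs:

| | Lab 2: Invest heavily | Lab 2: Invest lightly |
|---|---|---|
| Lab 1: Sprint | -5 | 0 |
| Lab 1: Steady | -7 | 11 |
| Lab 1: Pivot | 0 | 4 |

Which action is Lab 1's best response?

Steady

Compute Lab 1's expected payoff for each action, taking the expectation over Lab 2's type.
E[Sprint] = 0.375·(0) + 0.25·(-5) + 0.375·(0) = -1.25
E[Steady] = 0.375·(11) + 0.25·(-7) + 0.375·(11) = 6.5
E[Pivot] = 0.375·(4) + 0.25·(0) + 0.375·(4) = 3
Best response: Steady (6.5 is the largest).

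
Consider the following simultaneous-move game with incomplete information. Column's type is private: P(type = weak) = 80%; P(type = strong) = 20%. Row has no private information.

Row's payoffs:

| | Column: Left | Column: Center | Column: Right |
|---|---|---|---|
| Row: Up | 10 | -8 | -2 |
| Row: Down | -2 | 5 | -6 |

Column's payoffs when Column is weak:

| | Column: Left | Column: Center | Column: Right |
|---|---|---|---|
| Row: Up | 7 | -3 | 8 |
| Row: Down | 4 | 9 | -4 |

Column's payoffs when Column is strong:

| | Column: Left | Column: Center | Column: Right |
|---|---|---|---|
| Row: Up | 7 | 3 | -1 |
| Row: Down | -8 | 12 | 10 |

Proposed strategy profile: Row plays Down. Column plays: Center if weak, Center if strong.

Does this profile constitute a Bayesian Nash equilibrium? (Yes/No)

A profile is a BNE iff every type of every player is best-responding given beliefs about the other side.
Row plays Down: E[Down] = 0.8·(5) + 0.2·(5) = 5; E[Up] = -8. Best-responding. ✓
Column (type weak), facing Down: Left gives 4, Center gives 9, Right gives -4. Proposed Center is best. ✓
Column (type strong), facing Down: Left gives -8, Center gives 12, Right gives 10. Proposed Center is best. ✓

Yes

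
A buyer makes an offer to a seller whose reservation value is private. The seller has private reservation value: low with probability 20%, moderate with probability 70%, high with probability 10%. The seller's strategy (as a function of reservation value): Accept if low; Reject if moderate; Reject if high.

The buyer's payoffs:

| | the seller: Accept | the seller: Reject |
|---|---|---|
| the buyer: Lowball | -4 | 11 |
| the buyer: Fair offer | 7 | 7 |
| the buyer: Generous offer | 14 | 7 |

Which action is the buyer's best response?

Generous offer

E[Lowball] = 0.2·(-4) + 0.7·(11) + 0.1·(11) = 8
E[Fair offer] = 0.2·(7) + 0.7·(7) + 0.1·(7) = 7
E[Generous offer] = 0.2·(14) + 0.7·(7) + 0.1·(7) = 8.4
Best response: Generous offer (8.4 is the largest).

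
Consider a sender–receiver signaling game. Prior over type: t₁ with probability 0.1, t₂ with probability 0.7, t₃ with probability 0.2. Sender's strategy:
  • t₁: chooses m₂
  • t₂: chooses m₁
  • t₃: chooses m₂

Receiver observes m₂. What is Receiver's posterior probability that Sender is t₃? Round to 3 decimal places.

P(m₂) = 0.1·1 + 0.7·0 + 0.2·1 = 0.3
P(t₃ | m₂) = (0.2·1) / 0.3 = 0.2 / 0.3 = 0.666667

0.667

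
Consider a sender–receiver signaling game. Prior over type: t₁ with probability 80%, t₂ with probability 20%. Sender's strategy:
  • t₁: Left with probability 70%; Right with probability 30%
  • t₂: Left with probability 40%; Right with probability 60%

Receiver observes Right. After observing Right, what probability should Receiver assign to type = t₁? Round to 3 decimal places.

0.667

P(Right) = 0.8·0.3 + 0.2·0.6 = 0.36
P(t₁ | Right) = (0.8·0.3) / 0.36 = 0.24 / 0.36 = 0.666667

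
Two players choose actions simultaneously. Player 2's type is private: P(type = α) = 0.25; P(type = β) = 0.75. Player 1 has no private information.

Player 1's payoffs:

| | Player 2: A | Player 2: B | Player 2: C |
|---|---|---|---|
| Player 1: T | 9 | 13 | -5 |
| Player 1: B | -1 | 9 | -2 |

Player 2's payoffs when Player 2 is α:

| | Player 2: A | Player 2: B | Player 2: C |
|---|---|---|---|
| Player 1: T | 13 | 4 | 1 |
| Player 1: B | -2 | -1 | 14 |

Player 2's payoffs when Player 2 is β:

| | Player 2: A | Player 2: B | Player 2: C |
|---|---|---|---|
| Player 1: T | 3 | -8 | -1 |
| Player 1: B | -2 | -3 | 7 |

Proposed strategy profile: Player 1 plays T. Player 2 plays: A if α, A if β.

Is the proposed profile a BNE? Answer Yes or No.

Yes

Player 1 plays T: E[T] = 0.25·(9) + 0.75·(9) = 9; E[B] = -1. Best-responding. ✓
Player 2 (type α), facing T: A gives 13, B gives 4, C gives 1. Proposed A is best. ✓
Player 2 (type β), facing T: A gives 3, B gives -8, C gives -1. Proposed A is best. ✓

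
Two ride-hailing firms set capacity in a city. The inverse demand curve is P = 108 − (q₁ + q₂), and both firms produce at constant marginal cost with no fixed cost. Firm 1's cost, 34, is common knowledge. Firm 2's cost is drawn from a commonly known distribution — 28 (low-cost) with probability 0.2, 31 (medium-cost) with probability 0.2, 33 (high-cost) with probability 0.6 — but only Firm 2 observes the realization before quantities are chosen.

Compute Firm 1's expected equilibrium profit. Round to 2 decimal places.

569.62

Each type of Firm 2 best-responds to q₁; Firm 1 best-responds to the expected q₂ over Firm 2's types.
Firm 2 with cost c maximizes (108 − (q₁+q₂) − c)·q₂, giving q₂(c) = (108 − c − q₁)/2.
E[c₂] = 0.2·28 + 0.2·31 + 0.6·33 = 31.6
Firm 1's FOC against E[q₂] yields q₁ = (108 − 2·34 + E[c₂])/3 = (108 − 68 + 31.6)/3 = 23.8667.
E[P] = 108 − (q₁ + E[q₂]) = 57.8667; Firm 1's expected profit = (E[P] − 34)·q₁ = (57.8667 − 34)·23.8667 = 569.618.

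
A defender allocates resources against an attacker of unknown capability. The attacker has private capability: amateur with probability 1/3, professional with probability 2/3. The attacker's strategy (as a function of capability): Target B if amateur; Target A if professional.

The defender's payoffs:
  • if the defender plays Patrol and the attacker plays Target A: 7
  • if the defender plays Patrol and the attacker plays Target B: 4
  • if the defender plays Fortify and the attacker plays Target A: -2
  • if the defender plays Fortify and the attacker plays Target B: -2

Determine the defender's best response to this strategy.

Patrol

Compute the defender's expected payoff for each action, taking the expectation over the attacker's type.
E[Patrol] = 1/3·(4) + 2/3·(7) = 6
E[Fortify] = 1/3·(-2) + 2/3·(-2) = -2
Best response: Patrol (6 is the largest).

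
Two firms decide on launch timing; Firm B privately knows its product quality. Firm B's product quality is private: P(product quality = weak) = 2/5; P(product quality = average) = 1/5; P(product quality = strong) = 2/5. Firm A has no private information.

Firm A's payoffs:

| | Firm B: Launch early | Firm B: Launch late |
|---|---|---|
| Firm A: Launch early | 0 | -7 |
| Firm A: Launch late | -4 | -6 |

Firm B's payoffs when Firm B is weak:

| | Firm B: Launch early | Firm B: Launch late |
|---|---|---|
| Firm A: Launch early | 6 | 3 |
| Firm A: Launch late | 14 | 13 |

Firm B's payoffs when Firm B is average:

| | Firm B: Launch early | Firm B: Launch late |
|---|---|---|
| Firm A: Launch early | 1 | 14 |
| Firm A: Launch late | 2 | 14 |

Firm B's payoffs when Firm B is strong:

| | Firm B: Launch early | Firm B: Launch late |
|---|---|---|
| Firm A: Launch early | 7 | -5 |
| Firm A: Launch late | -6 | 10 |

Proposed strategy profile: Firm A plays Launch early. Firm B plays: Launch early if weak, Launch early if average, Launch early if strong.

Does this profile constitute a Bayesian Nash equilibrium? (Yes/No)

No

Firm A plays Launch early: E[Launch early] = 2/5·(0) + 1/5·(0) + 2/5·(0) = 0; E[Launch late] = -4. Best-responding. ✓
Firm B (product quality weak), facing Launch early: Launch early gives 6, Launch late gives 3. Proposed Launch early is best. ✓
Firm B (product quality average), facing Launch early: Launch early gives 1, Launch late gives 14. Proposed Launch early is not best — profitable deviation exists. ✗
Firm B (product quality strong), facing Launch early: Launch early gives 7, Launch late gives -5. Proposed Launch early is best. ✓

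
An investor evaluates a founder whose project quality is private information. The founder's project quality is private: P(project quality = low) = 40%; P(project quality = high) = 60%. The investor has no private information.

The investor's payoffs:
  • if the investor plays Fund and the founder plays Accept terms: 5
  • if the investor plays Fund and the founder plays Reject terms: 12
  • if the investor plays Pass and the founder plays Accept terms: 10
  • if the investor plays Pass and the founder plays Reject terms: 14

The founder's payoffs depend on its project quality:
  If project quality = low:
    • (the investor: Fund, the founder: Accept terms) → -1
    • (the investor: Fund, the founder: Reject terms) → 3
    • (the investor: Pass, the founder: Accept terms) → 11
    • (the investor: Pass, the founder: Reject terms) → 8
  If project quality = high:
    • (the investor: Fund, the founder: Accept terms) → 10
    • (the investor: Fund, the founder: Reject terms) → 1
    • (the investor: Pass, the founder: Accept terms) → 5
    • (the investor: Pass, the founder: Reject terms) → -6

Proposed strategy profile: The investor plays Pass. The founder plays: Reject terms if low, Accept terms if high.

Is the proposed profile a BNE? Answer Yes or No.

No

The investor plays Pass: E[Pass] = 0.4·(14) + 0.6·(10) = 11.6; E[Fund] = 7.8. Best-responding. ✓
The founder (project quality low), facing Pass: Accept terms gives 11, Reject terms gives 8. Proposed Reject terms is not best — profitable deviation exists. ✗
The founder (project quality high), facing Pass: Accept terms gives 5, Reject terms gives -6. Proposed Accept terms is best. ✓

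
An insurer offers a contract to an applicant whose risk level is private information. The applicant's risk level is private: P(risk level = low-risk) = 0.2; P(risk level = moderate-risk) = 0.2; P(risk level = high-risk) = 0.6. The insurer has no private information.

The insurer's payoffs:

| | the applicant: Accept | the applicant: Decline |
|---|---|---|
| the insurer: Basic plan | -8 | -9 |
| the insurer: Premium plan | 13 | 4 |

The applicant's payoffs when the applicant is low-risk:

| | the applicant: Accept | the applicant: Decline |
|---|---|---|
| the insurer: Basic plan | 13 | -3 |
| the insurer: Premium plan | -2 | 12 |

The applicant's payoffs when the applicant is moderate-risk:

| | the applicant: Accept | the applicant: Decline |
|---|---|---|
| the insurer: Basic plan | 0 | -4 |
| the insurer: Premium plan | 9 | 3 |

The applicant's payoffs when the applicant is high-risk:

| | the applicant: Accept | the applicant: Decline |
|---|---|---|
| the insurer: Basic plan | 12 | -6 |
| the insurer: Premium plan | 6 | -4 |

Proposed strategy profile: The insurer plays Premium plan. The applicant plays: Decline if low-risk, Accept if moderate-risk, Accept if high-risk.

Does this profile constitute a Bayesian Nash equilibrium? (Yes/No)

Yes

The insurer plays Premium plan: E[Premium plan] = 0.2·(4) + 0.2·(13) + 0.6·(13) = 11.2; E[Basic plan] = -8.2. Best-responding. ✓
The applicant (risk level low-risk), facing Premium plan: Accept gives -2, Decline gives 12. Proposed Decline is best. ✓
The applicant (risk level moderate-risk), facing Premium plan: Accept gives 9, Decline gives 3. Proposed Accept is best. ✓
The applicant (risk level high-risk), facing Premium plan: Accept gives 6, Decline gives -4. Proposed Accept is best. ✓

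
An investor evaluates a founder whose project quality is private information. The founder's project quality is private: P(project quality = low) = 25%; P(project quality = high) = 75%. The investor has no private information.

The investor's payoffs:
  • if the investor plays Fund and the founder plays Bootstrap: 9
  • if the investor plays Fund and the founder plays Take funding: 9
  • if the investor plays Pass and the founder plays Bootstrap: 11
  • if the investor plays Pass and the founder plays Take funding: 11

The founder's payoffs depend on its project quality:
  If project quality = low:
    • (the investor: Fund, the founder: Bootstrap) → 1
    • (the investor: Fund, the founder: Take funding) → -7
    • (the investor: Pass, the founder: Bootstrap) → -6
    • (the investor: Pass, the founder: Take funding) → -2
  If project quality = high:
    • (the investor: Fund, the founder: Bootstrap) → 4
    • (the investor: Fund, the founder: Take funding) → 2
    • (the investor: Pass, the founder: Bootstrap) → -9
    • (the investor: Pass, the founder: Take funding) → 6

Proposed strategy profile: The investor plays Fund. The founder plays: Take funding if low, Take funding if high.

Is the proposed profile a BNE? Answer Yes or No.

No

A profile is a BNE iff every type of every player is best-responding given beliefs about the other side.
The investor plays Fund: E[Fund] = 0.25·(9) + 0.75·(9) = 9; E[Pass] = 11. Not best-responding. ✗
The founder (project quality low), facing Fund: Bootstrap gives 1, Take funding gives -7. Proposed Take funding is not best — profitable deviation exists. ✗
The founder (project quality high), facing Fund: Bootstrap gives 4, Take funding gives 2. Proposed Take funding is not best — profitable deviation exists. ✗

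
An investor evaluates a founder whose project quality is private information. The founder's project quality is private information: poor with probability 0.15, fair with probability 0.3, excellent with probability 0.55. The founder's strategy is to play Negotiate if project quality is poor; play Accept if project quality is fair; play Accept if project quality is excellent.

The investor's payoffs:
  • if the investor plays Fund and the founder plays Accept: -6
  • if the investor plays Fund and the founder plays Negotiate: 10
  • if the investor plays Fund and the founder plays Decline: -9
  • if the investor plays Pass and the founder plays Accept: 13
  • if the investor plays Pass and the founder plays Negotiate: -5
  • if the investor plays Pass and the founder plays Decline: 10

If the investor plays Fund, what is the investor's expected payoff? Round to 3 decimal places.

-3.600

E[Fund] = 0.15·10 + 0.3·(-6) + 0.55·(-6) = 1.5 + (-1.8) + (-3.3) = -3.6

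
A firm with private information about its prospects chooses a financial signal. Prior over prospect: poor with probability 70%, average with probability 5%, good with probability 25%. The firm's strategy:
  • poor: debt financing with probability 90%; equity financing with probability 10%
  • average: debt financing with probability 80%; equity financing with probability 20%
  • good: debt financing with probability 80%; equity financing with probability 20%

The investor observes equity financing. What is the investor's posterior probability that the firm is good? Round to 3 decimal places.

P(equity financing) = 0.7·0.1 + 0.05·0.2 + 0.25·0.2 = 0.13
P(good | equity financing) = (0.25·0.2) / 0.13 = 0.05 / 0.13 = 0.384615

0.385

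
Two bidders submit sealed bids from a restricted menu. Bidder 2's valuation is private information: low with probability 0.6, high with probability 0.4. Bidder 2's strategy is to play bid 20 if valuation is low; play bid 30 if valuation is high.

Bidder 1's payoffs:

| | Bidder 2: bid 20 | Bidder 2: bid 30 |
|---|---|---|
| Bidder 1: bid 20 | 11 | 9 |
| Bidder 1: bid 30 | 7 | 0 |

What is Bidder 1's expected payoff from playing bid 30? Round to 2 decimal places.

E[bid 30] = 0.6·7 + 0.4·0 = 4.2 + 0 = 4.2

4.20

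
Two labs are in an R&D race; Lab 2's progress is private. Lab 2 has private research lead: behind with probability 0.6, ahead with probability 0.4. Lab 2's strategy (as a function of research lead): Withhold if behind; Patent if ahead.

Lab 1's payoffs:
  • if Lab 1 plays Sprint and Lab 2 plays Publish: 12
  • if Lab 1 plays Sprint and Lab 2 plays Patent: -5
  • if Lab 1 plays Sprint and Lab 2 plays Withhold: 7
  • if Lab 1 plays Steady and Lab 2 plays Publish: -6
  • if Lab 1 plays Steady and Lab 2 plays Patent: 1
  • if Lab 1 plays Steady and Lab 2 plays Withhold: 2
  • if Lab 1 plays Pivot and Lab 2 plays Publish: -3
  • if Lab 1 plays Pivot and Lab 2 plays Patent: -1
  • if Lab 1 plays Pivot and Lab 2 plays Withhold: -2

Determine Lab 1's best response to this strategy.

Compute Lab 1's expected payoff for each action, taking the expectation over Lab 2's type.
E[Sprint] = 0.6·(7) + 0.4·(-5) = 2.2
E[Steady] = 0.6·(2) + 0.4·(1) = 1.6
E[Pivot] = 0.6·(-2) + 0.4·(-1) = -1.6
Best response: Sprint (2.2 is the largest).

Sprint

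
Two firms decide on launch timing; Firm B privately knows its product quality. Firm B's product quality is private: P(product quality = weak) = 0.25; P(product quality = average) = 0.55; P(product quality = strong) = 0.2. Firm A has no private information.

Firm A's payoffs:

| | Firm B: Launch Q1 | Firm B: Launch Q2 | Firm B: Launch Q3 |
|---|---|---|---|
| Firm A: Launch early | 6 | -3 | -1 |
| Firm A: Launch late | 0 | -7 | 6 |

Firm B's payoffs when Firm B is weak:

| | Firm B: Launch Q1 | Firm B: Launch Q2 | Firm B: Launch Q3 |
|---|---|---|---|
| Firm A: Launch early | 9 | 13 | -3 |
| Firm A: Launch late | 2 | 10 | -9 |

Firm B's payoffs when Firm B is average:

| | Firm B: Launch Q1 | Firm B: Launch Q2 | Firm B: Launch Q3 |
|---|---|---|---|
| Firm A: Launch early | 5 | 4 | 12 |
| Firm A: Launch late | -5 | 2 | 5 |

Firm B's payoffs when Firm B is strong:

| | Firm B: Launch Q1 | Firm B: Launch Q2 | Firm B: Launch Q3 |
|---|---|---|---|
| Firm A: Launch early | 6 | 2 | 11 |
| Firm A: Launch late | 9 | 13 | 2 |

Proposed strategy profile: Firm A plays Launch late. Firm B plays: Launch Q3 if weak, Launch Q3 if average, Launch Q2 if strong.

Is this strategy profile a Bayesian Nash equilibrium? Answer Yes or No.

A profile is a BNE iff every type of every player is best-responding given beliefs about the other side.
Firm A plays Launch late: E[Launch late] = 0.25·(6) + 0.55·(6) + 0.2·(-7) = 3.4; E[Launch early] = -1.4. Best-responding. ✓
Firm B (product quality weak), facing Launch late: Launch Q1 gives 2, Launch Q2 gives 10, Launch Q3 gives -9. Proposed Launch Q3 is not best — profitable deviation exists. ✗
Firm B (product quality average), facing Launch late: Launch Q1 gives -5, Launch Q2 gives 2, Launch Q3 gives 5. Proposed Launch Q3 is best. ✓
Firm B (product quality strong), facing Launch late: Launch Q1 gives 9, Launch Q2 gives 13, Launch Q3 gives 2. Proposed Launch Q2 is best. ✓

No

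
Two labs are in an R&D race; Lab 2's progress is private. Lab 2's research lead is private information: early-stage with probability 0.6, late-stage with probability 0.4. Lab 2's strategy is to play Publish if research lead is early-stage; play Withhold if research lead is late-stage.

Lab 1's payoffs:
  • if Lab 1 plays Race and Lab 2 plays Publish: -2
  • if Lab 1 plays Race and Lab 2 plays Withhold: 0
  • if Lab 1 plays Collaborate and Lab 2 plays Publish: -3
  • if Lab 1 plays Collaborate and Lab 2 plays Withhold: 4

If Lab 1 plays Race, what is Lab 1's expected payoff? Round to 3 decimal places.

E[Race] = 0.6·(-2) + 0.4·0 = (-1.2) + 0 = -1.2

-1.200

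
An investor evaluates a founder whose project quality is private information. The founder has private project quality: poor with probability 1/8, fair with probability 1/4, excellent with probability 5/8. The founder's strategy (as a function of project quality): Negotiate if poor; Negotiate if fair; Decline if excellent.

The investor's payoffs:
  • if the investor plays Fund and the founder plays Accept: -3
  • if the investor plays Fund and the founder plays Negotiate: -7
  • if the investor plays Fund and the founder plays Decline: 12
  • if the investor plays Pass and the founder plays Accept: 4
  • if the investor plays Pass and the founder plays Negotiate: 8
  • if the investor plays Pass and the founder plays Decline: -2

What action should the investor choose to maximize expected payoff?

E[Fund] = 1/8·(-7) + 1/4·(-7) + 5/8·(12) = 39/8
E[Pass] = 1/8·(8) + 1/4·(8) + 5/8·(-2) = 7/4
Best response: Fund (39/8 is the largest).

Fund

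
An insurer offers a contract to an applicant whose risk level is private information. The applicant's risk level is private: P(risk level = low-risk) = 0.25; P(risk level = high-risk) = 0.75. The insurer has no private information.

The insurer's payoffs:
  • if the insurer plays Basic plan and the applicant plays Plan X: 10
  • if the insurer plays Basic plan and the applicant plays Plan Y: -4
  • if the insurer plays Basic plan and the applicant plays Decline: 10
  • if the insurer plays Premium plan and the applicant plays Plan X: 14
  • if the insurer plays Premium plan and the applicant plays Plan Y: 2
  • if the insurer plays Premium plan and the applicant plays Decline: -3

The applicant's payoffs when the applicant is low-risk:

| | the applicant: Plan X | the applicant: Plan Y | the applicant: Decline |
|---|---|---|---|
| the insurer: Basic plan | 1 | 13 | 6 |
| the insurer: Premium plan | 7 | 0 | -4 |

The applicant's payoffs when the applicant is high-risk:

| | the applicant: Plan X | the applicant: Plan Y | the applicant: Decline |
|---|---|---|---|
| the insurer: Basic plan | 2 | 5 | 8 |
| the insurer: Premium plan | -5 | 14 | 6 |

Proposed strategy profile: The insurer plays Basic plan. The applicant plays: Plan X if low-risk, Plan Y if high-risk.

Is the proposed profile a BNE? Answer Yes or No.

The insurer plays Basic plan: E[Basic plan] = 0.25·(10) + 0.75·(-4) = -0.5; E[Premium plan] = 5. Not best-responding. ✗
The applicant (risk level low-risk), facing Basic plan: Plan X gives 1, Plan Y gives 13, Decline gives 6. Proposed Plan X is not best — profitable deviation exists. ✗
The applicant (risk level high-risk), facing Basic plan: Plan X gives 2, Plan Y gives 5, Decline gives 8. Proposed Plan Y is not best — profitable deviation exists. ✗

No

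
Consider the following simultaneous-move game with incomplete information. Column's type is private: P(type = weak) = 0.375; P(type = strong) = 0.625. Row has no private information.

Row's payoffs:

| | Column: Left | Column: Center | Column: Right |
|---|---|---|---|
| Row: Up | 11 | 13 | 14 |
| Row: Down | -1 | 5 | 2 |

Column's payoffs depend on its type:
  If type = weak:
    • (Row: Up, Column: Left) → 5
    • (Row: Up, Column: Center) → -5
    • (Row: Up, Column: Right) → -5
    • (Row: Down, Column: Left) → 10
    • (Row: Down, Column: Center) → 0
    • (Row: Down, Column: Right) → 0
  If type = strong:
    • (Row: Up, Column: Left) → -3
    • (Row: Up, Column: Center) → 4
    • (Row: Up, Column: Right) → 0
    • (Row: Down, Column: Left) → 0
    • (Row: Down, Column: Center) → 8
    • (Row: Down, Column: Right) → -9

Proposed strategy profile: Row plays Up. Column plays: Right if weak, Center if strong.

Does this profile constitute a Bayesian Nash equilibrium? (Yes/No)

Row plays Up: E[Up] = 0.375·(14) + 0.625·(13) = 13.375; E[Down] = 3.875. Best-responding. ✓
Column (type weak), facing Up: Left gives 5, Center gives -5, Right gives -5. Proposed Right is not best — profitable deviation exists. ✗
Column (type strong), facing Up: Left gives -3, Center gives 4, Right gives 0. Proposed Center is best. ✓

No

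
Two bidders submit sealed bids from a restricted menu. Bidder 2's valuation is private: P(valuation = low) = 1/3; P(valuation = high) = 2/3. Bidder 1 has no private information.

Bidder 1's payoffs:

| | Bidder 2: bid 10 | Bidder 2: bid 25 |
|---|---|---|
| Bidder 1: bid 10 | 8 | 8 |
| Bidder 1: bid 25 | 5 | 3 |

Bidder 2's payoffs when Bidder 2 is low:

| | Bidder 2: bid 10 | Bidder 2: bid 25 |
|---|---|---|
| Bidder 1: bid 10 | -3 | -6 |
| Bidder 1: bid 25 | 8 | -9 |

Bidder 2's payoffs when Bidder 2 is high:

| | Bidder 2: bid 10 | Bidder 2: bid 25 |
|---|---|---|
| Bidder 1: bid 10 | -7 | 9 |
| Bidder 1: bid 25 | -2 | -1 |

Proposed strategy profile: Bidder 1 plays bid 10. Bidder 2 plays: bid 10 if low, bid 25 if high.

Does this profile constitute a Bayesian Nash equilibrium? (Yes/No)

A profile is a BNE iff every type of every player is best-responding given beliefs about the other side.
Bidder 1 plays bid 10: E[bid 10] = 1/3·(8) + 2/3·(8) = 8; E[bid 25] = 11/3. Best-responding. ✓
Bidder 2 (valuation low), facing bid 10: bid 10 gives -3, bid 25 gives -6. Proposed bid 10 is best. ✓
Bidder 2 (valuation high), facing bid 10: bid 10 gives -7, bid 25 gives 9. Proposed bid 25 is best. ✓

Yes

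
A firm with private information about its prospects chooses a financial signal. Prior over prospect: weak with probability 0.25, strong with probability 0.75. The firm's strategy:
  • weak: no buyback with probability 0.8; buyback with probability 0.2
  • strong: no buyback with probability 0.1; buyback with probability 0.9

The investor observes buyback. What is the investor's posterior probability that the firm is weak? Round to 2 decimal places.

P(buyback) = 0.25·0.2 + 0.75·0.9 = 0.725
P(weak | buyback) = (0.25·0.2) / 0.725 = 0.05 / 0.725 = 0.0689655

0.07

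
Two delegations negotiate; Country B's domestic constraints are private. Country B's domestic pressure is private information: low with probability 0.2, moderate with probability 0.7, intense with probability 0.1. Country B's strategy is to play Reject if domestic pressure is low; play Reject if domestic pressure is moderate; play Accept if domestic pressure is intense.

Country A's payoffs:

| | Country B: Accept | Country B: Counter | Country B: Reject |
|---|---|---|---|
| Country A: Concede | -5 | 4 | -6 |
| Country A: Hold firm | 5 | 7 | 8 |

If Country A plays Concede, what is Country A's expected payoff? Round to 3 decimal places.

-5.900

E[Concede] = 0.2·(-6) + 0.7·(-6) + 0.1·(-5) = (-1.2) + (-4.2) + (-0.5) = -5.9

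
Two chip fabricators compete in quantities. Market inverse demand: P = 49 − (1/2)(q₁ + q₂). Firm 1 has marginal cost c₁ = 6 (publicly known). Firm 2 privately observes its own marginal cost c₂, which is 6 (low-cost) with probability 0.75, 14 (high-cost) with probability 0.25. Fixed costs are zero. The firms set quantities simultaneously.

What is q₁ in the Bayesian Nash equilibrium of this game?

30

Type-c best response for Firm 2: q₂(c) = (49 − c) − q₁/2.
Firm 1 maximizes expected profit; its first-order condition is 49 − q₁ − (1/2)E[q₂] − 6 = 0.
Substituting E[q₂] and solving: E[c₂] = 8, so q₁ = (49 − 2·6 + 8)/(3/2) = 30.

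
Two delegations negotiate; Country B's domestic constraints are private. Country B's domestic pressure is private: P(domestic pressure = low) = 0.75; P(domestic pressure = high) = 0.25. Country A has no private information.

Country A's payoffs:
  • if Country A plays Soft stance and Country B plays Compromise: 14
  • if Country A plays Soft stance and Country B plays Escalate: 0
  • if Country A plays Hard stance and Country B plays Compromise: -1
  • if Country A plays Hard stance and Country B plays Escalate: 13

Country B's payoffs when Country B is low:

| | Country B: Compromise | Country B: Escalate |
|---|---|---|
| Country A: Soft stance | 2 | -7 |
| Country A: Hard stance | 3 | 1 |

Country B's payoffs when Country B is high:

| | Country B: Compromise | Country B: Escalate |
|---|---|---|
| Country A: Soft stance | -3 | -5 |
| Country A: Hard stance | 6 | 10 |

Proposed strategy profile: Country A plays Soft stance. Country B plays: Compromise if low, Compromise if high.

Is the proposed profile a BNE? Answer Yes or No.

Country A plays Soft stance: E[Soft stance] = 0.75·(14) + 0.25·(14) = 14; E[Hard stance] = -1. Best-responding. ✓
Country B (domestic pressure low), facing Soft stance: Compromise gives 2, Escalate gives -7. Proposed Compromise is best. ✓
Country B (domestic pressure high), facing Soft stance: Compromise gives -3, Escalate gives -5. Proposed Compromise is best. ✓

Yes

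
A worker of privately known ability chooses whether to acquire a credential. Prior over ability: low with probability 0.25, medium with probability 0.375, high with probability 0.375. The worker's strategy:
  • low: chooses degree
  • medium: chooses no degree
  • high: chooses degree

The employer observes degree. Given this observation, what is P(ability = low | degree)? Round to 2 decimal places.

0.40

P(degree) = 0.25·1 + 0.375·0 + 0.375·1 = 0.625
P(low | degree) = (0.25·1) / 0.625 = 0.25 / 0.625 = 0.4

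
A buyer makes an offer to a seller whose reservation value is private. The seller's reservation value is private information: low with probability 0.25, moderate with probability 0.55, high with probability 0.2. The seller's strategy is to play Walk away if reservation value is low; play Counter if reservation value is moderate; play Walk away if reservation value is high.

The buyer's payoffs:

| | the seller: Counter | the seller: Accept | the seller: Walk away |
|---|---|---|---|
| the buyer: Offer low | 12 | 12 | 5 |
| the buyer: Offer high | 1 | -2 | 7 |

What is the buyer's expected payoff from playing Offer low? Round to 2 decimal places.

E[Offer low] = 0.25·5 + 0.55·12 + 0.2·5 = 1.25 + 6.6 + 1 = 8.85

8.85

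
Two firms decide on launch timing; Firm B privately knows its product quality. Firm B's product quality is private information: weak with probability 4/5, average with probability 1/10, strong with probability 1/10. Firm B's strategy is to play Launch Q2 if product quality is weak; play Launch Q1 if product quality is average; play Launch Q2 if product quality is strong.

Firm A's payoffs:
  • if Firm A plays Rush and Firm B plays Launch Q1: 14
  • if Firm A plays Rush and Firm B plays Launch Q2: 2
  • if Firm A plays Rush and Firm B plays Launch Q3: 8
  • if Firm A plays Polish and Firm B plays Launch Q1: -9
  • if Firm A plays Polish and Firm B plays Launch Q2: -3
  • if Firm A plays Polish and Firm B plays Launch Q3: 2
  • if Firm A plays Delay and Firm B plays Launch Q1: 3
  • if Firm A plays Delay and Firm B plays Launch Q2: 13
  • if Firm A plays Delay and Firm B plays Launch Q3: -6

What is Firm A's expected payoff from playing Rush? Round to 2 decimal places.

3.20

E[Rush] = 4/5·2 + 1/10·14 + 1/10·2 = 8/5 + 7/5 + 1/5 = 16/5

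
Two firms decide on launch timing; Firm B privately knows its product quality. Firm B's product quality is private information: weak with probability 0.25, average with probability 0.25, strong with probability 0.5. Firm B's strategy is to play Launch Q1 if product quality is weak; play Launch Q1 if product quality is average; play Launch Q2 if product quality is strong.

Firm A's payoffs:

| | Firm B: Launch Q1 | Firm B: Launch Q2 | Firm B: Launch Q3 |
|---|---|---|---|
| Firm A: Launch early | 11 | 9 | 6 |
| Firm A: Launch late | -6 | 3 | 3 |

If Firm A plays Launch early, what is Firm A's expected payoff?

10

E[Launch early] = 0.25·11 + 0.25·11 + 0.5·9 = 2.75 + 2.75 + 4.5 = 10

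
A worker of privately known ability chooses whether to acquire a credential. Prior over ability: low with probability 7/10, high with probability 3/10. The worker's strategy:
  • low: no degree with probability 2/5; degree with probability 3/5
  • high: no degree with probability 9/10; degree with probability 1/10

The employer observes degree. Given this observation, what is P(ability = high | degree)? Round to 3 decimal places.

P(degree) = (7/10)·(3/5) + (3/10)·(1/10) = 9/20
P(high | degree) = ((3/10)·(1/10)) / (9/20) = (3/100) / (9/20) = 1/15

0.067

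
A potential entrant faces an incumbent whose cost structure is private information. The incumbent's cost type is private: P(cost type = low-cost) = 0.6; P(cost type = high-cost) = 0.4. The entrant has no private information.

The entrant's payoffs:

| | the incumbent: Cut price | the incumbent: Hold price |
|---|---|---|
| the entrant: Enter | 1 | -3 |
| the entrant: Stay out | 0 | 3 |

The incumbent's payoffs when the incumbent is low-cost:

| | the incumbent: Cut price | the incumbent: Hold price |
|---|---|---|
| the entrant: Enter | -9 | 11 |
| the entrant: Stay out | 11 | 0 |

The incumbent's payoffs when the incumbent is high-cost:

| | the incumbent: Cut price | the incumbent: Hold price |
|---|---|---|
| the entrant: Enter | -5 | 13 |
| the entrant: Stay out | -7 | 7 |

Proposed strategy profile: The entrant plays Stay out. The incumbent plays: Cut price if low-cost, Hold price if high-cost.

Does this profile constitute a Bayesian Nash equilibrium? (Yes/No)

Yes

The entrant plays Stay out: E[Stay out] = 0.6·(0) + 0.4·(3) = 1.2; E[Enter] = -0.6. Best-responding. ✓
The incumbent (cost type low-cost), facing Stay out: Cut price gives 11, Hold price gives 0. Proposed Cut price is best. ✓
The incumbent (cost type high-cost), facing Stay out: Cut price gives -7, Hold price gives 7. Proposed Hold price is best. ✓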